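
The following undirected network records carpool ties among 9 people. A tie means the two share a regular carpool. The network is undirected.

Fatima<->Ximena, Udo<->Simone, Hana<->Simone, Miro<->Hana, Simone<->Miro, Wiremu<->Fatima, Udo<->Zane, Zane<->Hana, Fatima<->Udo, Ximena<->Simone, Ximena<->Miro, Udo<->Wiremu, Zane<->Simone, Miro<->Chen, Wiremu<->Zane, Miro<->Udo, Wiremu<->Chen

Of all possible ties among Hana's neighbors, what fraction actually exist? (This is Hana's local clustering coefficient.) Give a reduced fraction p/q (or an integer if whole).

Hana's neighbors: Miro, Simone, and Zane (k = 3).
Possible neighbor pairs: C(3,2) = 3. Edges among them: Miro–Simone, Simone–Zane → e = 2.
Clustering(Hana) = 2/3.

2/3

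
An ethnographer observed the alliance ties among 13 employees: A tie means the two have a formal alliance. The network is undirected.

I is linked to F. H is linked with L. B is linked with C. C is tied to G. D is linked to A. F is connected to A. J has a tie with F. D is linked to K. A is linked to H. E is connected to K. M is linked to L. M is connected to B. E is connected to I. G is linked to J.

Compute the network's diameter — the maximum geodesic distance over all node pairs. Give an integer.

Eccentricity of each node (its greatest distance to any other): A:4, B:6, C:6, D:5, E:6, F:4, G:5, H:4, I:5, J:4, K:6, L:5, M:6.
The maximum eccentricity is 6, realized for instance by the pair M–E via M – L – H – A – D – K – E. So the diameter is 6.

6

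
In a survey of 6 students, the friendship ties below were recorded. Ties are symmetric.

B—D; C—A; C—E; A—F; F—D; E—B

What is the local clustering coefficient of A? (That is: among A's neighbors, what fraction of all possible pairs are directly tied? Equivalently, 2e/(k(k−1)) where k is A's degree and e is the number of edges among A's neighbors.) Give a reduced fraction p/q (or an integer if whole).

0

A's neighbors: C and F (k = 2).
Possible neighbor pairs: C(2,2) = 1. Edges among them: none → e = 0.
Clustering(A) = 0/1.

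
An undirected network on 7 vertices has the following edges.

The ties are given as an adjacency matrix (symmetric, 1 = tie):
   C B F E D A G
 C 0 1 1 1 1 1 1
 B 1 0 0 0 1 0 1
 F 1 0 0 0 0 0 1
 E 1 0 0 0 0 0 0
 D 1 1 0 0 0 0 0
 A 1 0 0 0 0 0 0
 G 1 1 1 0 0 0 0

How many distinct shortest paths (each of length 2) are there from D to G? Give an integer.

2

The shortest distance is 2. The length-2 paths are: D–C–G; D–B–G.
That gives 2 distinct shortest paths.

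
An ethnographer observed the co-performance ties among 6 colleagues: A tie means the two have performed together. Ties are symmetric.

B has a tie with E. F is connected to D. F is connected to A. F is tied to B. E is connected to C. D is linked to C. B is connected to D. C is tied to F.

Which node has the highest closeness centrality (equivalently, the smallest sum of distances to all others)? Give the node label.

Farness (sum of distances to all others) for each node — A:10, B:7, C:7, D:7, E:9, F:6.
The smallest farness is 6, for F, so F has the highest closeness.

F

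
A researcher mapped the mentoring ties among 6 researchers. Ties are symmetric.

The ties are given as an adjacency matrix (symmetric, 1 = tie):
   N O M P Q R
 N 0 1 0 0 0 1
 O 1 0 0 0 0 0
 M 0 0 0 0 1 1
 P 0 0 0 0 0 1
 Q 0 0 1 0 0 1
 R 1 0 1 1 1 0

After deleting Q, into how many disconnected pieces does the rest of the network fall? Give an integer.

Q's neighbors (M and R) remain reachable from one another through other ties, so the rest of the network stays in one piece.

1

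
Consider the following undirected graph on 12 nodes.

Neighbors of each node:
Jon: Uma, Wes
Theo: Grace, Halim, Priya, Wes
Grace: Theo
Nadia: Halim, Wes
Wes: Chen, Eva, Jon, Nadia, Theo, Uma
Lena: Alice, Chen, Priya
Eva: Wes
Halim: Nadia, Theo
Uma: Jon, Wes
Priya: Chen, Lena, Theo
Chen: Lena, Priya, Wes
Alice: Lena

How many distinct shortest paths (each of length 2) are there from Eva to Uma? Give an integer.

The shortest distance is 2, and the only length-2 path is Eva–Wes–Uma. So there is exactly 1 shortest path.

1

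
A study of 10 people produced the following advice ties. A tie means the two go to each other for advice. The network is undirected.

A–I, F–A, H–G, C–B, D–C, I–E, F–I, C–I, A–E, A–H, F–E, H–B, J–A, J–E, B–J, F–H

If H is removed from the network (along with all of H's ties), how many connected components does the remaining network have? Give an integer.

2

Without H, the remaining ties split the others into: {G}; {A, B, C, D, E, F, I, J}.
That's 2 separate components.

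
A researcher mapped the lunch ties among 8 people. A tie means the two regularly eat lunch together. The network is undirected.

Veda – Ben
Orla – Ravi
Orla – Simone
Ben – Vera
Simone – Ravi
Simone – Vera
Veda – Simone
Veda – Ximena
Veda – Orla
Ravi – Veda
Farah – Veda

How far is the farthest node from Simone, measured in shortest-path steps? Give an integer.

2

Distances from Simone: Ben:2, Farah:2, Orla:1, Ravi:1, Veda:1, Vera:1, Ximena:2.
The largest is 2 (to Ben, Farah, and Ximena), so the eccentricity of Simone is 2.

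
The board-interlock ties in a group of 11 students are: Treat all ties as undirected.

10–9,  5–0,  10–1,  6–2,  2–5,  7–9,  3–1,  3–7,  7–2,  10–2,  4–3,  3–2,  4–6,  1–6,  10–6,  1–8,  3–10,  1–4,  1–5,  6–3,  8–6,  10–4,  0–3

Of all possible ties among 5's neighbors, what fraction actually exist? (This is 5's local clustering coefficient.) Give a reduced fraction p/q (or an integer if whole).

0

5's neighbors: 0, 1, and 2 (k = 3).
Possible neighbor pairs: C(3,2) = 3. Edges among them: none → e = 0.
Clustering(5) = 0/3 = 0.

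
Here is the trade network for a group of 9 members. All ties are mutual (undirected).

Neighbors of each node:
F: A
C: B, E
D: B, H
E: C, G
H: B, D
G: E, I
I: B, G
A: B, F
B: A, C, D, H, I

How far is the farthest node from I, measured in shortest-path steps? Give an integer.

Distances from I: A:2, B:1, C:2, D:2, E:2, F:3, G:1, H:2.
The largest is 3 (to F), so the eccentricity of I is 3.

3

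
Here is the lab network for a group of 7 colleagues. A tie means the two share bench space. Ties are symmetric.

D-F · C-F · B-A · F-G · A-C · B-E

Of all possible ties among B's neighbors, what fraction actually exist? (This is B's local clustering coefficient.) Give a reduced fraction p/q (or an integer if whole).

0

B's neighbors: A and E (k = 2).
Possible neighbor pairs: C(2,2) = 1. Edges among them: none → e = 0.
Clustering(B) = 0/1.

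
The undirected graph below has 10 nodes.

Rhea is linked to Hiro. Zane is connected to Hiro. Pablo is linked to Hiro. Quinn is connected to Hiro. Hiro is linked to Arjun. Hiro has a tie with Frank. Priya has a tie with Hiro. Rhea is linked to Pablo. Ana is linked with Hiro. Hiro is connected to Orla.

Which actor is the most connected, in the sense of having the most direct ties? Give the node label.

Degrees — Ana:1, Arjun:1, Frank:1, Hiro:9, Orla:1, Pablo:2, Priya:1, Quinn:1, Rhea:2, Zane:1.
The maximum is 9, attained only by Hiro.

Hiro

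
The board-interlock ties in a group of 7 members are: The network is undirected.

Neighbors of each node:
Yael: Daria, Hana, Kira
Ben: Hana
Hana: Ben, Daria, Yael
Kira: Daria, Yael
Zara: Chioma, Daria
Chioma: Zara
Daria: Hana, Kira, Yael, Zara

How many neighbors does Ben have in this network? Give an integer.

1

Ben is directly tied to Hana. That is 1 neighbor, so the degree of Ben is 1.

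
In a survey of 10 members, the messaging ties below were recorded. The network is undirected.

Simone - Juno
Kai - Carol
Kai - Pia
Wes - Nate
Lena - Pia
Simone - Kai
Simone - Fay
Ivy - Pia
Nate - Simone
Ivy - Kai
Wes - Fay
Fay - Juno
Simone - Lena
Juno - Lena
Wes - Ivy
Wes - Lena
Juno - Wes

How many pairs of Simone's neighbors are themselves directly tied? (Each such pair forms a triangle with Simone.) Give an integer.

2

Simone's neighbors: Fay, Juno, Kai, Lena, and Nate.
Neighbor pairs that are themselves tied: Simone–Fay–Juno; Simone–Juno–Lena. Each forms one triangle with Simone, for 2 in total.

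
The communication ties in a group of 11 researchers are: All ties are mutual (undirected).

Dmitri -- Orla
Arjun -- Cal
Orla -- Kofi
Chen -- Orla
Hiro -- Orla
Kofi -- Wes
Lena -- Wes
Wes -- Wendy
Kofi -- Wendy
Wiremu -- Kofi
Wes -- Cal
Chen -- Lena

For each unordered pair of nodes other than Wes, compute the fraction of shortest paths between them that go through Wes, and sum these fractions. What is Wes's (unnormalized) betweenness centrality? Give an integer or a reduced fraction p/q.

39/2

Pairs whose geodesics pass through Wes — Dmitri–Arjun: 1; Dmitri–Cal: 1; Kofi–Arjun: 1; Kofi–Cal: 1; Kofi–Lena: 1; Hiro–Arjun: 1; Hiro–Cal: 1; Chen–Arjun: 1; Chen–Cal: 1; Chen–Wendy: 1/2; Orla–Arjun: 1; Orla–Cal: 1; Arjun–Wiremu: 1; Arjun–Lena: 1 … (+6 more pairs).
All other pairs contribute 0.
Summing the contributions gives betweenness(Wes) = 39/2.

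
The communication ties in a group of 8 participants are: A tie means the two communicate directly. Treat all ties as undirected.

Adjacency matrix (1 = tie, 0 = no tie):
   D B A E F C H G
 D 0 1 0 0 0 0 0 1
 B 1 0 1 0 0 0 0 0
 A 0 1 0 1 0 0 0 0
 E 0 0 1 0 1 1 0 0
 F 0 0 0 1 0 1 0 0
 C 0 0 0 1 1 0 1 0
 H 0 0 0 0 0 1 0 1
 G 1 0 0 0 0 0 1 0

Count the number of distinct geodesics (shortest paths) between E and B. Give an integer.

1

The shortest distance is 2, and the only length-2 path is E–A–B. So there is exactly 1 shortest path.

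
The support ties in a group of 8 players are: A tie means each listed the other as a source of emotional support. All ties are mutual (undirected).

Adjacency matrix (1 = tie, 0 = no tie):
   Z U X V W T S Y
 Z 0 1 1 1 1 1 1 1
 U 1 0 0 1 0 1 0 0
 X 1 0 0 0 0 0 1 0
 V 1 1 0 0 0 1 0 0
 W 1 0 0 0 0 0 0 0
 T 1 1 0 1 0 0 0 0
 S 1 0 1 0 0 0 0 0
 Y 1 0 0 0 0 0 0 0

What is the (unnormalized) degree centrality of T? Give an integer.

3

T is directly tied to U, V, and Z. That is 3 neighbors, so the degree of T is 3.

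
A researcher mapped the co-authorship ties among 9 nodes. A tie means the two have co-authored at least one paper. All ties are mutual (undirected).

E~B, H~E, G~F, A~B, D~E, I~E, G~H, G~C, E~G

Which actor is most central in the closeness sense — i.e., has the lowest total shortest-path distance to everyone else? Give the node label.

E

Farness (sum of distances to all others) for each node — A:23, B:16, C:20, D:18, E:11, F:20, G:13, H:15, I:18.
The smallest farness is 11, for E, so E has the highest closeness.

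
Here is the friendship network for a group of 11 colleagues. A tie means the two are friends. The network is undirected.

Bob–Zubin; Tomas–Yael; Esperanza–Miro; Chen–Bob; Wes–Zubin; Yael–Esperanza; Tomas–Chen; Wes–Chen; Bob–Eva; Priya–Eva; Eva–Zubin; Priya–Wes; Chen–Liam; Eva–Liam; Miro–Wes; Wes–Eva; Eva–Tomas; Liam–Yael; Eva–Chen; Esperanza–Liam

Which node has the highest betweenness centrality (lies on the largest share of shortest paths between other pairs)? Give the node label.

Unnormalized betweenness of each node: Bob:1/3, Chen:71/15, Esperanza:38/15, Eva:211/15, Liam:69/10, Miro:11/5, Priya:0, Tomas:29/10, Wes:8, Yael:5/3, Zubin:2/3.
Eva has the largest value, 211/15, making it the main broker — the node through which the most shortest paths run.

Eva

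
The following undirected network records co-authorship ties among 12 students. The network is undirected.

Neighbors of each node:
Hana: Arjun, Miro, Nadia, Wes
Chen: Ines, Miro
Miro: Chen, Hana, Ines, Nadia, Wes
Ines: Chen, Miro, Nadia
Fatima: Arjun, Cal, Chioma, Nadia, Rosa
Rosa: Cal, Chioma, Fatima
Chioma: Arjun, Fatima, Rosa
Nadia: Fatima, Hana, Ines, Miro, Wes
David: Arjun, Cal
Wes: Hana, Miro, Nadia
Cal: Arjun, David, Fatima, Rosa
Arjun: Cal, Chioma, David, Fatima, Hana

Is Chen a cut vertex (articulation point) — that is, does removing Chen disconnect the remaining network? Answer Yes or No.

No

Even without Chen, every remaining node can still reach every other (the residual graph is connected), so Chen is not a cut vertex.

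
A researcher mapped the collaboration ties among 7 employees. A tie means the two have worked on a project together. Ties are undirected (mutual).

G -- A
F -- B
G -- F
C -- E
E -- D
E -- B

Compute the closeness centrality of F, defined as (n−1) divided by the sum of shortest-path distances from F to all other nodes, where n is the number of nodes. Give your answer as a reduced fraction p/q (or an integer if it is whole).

Distances from F: A:2, B:1, C:3, D:3, E:2, G:1. Sum = 12.
n = 7, so closeness = 6/12 = 1/2.

1/2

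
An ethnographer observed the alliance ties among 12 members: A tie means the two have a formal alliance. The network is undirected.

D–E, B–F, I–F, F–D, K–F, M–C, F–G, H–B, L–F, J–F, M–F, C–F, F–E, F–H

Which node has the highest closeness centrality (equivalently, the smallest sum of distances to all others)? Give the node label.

F

Farness (sum of distances to all others) for each node — B:20, C:20, D:20, E:20, F:11, G:21, H:20, I:21, J:21, K:21, L:21, M:20.
The smallest farness is 11, for F, so F has the highest closeness.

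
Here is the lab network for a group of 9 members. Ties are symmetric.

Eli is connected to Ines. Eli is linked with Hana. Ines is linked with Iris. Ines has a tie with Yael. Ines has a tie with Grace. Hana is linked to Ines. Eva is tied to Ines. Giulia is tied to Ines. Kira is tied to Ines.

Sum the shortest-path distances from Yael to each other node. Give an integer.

15

Distances from Yael: Eli:2, Eva:2, Giulia:2, Grace:2, Hana:2, Ines:1, Iris:2, Kira:2.
Sum = 2 + 2 + 2 + 2 + 2 + 1 + 2 + 2 = 15.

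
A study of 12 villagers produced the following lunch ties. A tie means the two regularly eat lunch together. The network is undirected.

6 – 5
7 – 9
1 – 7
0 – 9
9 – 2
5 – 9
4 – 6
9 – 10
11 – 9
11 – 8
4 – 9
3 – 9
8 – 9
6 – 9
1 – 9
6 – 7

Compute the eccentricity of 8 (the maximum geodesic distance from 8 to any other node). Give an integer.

2

Distances from 8: 0:2, 1:2, 2:2, 3:2, 4:2, 5:2, 6:2, 7:2, 9:1, 10:2, 11:1.
The largest is 2 (to 1, 10, 2, 5, 0, 4, 6, 7, and 3), so the eccentricity of 8 is 2.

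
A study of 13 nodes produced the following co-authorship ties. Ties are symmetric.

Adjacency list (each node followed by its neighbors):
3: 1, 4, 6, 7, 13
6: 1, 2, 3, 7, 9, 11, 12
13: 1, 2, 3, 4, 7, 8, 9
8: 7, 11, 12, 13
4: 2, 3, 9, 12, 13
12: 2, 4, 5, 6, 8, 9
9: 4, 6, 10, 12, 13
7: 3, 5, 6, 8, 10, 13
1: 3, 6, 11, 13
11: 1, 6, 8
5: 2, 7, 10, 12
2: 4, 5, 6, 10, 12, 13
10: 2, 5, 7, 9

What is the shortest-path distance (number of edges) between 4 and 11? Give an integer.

3

One shortest route is 4 – 12 – 6 – 11, which uses 3 edges, and at distance 2 from 4 we only reach {1, 5, 6, 7, 8, 10}, which does not include 11. So d(4,11) = 3.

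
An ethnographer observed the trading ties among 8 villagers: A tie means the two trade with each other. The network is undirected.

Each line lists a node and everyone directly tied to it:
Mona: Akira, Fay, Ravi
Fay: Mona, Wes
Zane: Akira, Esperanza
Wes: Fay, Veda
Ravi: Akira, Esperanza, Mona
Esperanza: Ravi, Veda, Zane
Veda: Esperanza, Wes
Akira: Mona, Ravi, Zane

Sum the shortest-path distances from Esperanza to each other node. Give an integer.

12

Distances from Esperanza: Akira:2, Fay:3, Mona:2, Ravi:1, Veda:1, Wes:2, Zane:1.
Sum = 2 + 3 + 2 + 1 + 1 + 2 + 1 = 12.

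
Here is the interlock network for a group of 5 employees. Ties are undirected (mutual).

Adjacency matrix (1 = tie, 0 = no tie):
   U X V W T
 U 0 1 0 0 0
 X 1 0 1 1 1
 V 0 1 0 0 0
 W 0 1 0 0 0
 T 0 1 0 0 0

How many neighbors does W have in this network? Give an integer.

1

W is directly tied to X. That is 1 neighbor, so the degree of W is 1.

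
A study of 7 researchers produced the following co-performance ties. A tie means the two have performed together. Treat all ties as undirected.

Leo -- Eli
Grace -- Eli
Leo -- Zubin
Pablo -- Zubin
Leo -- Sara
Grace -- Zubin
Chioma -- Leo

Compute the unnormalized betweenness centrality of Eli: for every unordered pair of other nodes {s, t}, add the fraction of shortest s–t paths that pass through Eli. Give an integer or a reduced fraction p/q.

3/2

Pairs whose geodesics pass through Eli — Sara–Grace: 1/2; Leo–Grace: 1/2; Chioma–Grace: 1/2.
All other pairs contribute 0.
Summing the contributions gives betweenness(Eli) = 3/2.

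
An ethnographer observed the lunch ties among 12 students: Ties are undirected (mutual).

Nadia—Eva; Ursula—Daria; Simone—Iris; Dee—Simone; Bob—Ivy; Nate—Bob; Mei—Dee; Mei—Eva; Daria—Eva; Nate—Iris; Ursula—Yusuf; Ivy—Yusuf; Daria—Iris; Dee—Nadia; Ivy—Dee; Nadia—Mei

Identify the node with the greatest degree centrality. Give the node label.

Dee

Degrees — Bob:2, Daria:3, Dee:4, Eva:3, Iris:3, Ivy:3, Mei:3, Nadia:3, Nate:2, Simone:2, Ursula:2, Yusuf:2.
The maximum is 4, attained only by Dee.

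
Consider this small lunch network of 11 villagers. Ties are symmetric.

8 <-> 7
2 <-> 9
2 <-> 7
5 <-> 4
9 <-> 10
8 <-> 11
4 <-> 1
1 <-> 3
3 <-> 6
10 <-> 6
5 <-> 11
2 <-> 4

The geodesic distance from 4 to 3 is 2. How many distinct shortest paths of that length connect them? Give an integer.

The shortest distance is 2, and the only length-2 path is 4–1–3. So there is exactly 1 shortest path.

1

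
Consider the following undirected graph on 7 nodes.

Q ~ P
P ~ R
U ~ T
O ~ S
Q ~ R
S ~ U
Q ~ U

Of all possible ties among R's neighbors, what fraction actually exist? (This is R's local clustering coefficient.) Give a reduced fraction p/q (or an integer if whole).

R's neighbors: P and Q (k = 2).
Possible neighbor pairs: C(2,2) = 1. Edges among them: P–Q → e = 1.
Clustering(R) = 1/1.

1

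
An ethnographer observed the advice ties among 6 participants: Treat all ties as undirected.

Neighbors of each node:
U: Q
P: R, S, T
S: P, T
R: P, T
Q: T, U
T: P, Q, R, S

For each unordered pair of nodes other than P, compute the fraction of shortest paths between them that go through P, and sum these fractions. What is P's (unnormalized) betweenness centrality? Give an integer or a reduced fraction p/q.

Pairs whose geodesics pass through P — R–S: 1/2.
All other pairs contribute 0.
Summing the contributions gives betweenness(P) = 1/2.

1/2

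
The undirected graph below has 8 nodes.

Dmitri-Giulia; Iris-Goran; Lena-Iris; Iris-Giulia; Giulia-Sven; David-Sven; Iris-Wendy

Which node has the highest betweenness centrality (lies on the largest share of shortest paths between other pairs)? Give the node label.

Iris

Unnormalized betweenness of each node: David:0, Dmitri:0, Giulia:14, Goran:0, Iris:15, Lena:0, Sven:6, Wendy:0.
Iris has the largest value, 15, making it the main broker — the node through which the most shortest paths run.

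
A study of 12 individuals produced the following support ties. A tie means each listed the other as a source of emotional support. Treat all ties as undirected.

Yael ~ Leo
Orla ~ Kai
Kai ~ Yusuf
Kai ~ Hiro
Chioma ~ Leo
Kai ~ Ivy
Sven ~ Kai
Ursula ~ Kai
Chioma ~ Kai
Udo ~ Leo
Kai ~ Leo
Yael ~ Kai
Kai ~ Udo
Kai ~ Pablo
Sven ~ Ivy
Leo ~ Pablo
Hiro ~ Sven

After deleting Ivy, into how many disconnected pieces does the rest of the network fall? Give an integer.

Ivy's neighbors (Kai and Sven) remain reachable from one another through other ties, so the rest of the network stays in one piece.

1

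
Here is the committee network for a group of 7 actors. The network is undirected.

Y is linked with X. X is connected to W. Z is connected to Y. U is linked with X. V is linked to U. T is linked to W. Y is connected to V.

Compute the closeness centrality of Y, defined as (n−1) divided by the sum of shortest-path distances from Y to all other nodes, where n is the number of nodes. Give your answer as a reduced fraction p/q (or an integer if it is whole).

Distances from Y: T:3, U:2, V:1, W:2, X:1, Z:1. Sum = 10.
n = 7, so closeness = 6/10 = 3/5.

3/5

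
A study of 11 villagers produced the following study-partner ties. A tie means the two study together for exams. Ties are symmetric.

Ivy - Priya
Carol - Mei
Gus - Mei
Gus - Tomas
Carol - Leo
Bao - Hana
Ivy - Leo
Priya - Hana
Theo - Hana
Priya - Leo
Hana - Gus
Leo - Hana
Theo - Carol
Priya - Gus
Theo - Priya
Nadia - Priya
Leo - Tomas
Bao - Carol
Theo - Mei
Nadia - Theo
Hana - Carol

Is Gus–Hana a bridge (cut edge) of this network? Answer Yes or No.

Even without that edge, Gus still reaches Hana via Gus – Priya – Hana, so the network stays connected. Not a bridge.

No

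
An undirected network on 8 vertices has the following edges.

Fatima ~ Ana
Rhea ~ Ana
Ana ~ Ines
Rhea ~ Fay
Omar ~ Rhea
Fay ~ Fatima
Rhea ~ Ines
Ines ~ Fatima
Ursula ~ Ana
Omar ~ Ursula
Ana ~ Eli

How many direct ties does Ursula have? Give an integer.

Ursula is directly tied to Ana and Omar. That is 2 neighbors, so the degree of Ursula is 2.

2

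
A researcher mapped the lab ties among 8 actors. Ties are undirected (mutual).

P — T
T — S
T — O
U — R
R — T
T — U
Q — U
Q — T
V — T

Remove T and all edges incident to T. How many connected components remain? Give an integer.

Without T, the remaining ties split the others into: {O}; {S}; {Q, R, U}; {V}; {P}.
That's 5 separate components.

5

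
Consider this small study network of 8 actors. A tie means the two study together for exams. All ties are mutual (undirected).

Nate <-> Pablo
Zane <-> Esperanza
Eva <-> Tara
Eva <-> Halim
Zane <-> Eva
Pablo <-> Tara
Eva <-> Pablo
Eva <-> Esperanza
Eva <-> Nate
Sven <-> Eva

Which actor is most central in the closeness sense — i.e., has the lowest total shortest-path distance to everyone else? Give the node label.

Eva

Farness (sum of distances to all others) for each node — Esperanza:12, Eva:7, Halim:13, Nate:12, Pablo:11, Sven:13, Tara:12, Zane:12.
The smallest farness is 7, for Eva, so Eva has the highest closeness.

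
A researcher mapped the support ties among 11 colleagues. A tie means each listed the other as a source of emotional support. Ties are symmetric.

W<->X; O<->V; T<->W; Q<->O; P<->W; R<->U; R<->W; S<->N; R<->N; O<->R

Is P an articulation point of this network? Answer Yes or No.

No

Even without P, every remaining node can still reach every other (the residual graph is connected), so P is not a cut vertex.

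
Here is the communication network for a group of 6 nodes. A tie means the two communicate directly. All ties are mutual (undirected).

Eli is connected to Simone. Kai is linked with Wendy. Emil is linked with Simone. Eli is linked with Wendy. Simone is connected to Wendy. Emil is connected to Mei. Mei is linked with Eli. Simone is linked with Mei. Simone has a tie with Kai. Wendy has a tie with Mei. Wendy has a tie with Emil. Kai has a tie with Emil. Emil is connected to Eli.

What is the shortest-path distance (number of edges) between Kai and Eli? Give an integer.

2

One shortest route is Kai – Wendy – Eli, which uses 2 edges, and Kai and Eli are not directly tied, so nothing shorter exists. So d(Kai,Eli) = 2.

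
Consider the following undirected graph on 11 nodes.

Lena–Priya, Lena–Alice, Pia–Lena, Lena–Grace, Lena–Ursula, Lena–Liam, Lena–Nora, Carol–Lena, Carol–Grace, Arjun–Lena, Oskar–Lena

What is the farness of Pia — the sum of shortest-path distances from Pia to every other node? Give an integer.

Distances from Pia: Alice:2, Arjun:2, Carol:2, Grace:2, Lena:1, Liam:2, Nora:2, Oskar:2, Priya:2, Ursula:2.
Sum = 2 + 2 + 2 + 2 + 1 + 2 + 2 + 2 + 2 + 2 = 19.

19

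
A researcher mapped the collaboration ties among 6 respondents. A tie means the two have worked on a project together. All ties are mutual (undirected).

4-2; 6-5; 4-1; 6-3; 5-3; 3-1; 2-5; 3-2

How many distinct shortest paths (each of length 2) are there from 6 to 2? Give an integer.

The shortest distance is 2. The length-2 paths are: 6–3–2; 6–5–2.
That gives 2 distinct shortest paths.

2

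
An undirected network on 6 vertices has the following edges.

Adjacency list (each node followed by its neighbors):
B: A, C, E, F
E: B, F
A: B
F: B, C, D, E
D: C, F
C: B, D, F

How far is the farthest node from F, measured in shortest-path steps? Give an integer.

2

Distances from F: A:2, B:1, C:1, D:1, E:1.
The largest is 2 (to A), so the eccentricity of F is 2.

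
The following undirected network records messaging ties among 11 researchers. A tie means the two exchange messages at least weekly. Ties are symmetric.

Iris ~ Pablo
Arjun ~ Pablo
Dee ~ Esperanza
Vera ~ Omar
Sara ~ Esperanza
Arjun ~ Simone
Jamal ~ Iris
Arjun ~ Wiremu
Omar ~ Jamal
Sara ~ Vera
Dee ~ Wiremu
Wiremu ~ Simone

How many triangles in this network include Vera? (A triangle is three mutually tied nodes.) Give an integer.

0

Vera's neighbors are Omar and Sara, but none of them are tied to each other, so no triangle contains Vera.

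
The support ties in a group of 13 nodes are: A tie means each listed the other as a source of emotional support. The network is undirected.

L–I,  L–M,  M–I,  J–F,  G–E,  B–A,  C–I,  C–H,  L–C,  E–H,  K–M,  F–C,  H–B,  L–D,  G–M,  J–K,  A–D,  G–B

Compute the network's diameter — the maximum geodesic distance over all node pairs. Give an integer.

Eccentricity of each node (its greatest distance to any other): A:5, B:4, C:3, D:4, E:4, F:4, G:4, H:4, I:3, J:5, K:4, L:3, M:3.
The maximum eccentricity is 5, realized for instance by the pair J–A via J – K – M – G – B – A. So the diameter is 5.

5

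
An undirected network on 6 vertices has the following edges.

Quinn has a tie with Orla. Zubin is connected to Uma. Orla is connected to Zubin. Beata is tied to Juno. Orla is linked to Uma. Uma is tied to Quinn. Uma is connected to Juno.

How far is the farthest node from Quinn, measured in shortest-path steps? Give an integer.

Distances from Quinn: Beata:3, Juno:2, Orla:1, Uma:1, Zubin:2.
The largest is 3 (to Beata), so the eccentricity of Quinn is 3.

3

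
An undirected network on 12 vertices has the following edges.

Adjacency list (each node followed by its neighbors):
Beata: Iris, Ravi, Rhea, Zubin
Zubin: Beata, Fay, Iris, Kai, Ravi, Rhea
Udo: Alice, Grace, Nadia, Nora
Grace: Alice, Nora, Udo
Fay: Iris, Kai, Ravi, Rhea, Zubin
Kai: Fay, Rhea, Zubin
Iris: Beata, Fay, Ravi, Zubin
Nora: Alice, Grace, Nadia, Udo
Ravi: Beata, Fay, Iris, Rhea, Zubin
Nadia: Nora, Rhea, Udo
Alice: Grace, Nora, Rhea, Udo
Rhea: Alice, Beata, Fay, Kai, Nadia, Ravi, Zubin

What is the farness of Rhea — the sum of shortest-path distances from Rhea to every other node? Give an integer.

15

Distances from Rhea: Alice:1, Beata:1, Fay:1, Grace:2, Iris:2, Kai:1, Nadia:1, Nora:2, Ravi:1, Udo:2, Zubin:1.
Sum = 1 + 1 + 1 + 2 + 2 + 1 + 1 + 2 + 1 + 2 + 1 = 15.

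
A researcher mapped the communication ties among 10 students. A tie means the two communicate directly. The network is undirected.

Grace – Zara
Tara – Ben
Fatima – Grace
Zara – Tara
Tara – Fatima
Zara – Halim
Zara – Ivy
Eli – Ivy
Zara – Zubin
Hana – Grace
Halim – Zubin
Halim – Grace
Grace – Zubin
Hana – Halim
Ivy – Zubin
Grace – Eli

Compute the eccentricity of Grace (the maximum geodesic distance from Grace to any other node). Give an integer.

Distances from Grace: Ben:3, Eli:1, Fatima:1, Halim:1, Hana:1, Ivy:2, Tara:2, Zara:1, Zubin:1.
The largest is 3 (to Ben), so the eccentricity of Grace is 3.

3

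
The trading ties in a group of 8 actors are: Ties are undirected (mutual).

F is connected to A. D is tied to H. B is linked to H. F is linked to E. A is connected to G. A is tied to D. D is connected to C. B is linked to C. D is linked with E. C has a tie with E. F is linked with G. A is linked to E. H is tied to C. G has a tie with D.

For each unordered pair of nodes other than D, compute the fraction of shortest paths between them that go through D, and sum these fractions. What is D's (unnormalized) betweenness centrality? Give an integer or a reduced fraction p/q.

27/4

Pairs whose geodesics pass through D — F–H: 3/4; H–G: 1; H–E: 1/2; H–A: 1; C–G: 1; C–A: 1/2; B–G: 2/2; B–A: 2/3; G–E: 1/3.
All other pairs contribute 0.
Summing the contributions gives betweenness(D) = 27/4.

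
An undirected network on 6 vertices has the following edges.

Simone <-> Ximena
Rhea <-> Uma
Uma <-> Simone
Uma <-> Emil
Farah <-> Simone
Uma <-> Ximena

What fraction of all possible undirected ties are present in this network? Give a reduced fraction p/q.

2/5

There are 6 edges and 6 nodes, so the maximum possible is C(6,2) = 15.
Density = 6/15 = 2/5.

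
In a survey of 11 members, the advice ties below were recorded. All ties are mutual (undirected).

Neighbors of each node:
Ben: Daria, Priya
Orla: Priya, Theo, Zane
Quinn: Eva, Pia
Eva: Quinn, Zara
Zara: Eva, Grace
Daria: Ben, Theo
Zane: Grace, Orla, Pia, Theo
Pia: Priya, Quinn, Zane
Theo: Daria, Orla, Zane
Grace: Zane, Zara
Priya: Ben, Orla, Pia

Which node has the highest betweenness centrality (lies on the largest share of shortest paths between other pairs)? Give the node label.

Zane

Unnormalized betweenness of each node: Ben:7/3, Daria:23/12, Eva:31/12, Grace:91/12, Orla:13/4, Pia:41/3, Priya:35/4, Quinn:77/12, Theo:79/12, Zane:71/4, Zara:19/6.
Zane has the largest value, 71/4, making it the main broker — the node through which the most shortest paths run.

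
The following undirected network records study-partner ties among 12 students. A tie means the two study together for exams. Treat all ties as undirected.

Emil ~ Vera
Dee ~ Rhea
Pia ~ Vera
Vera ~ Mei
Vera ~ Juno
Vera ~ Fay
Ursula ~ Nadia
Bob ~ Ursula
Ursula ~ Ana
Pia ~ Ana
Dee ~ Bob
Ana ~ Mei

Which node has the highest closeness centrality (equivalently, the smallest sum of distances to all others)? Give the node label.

Ana

Farness (sum of distances to all others) for each node — Ana:25, Bob:33, Dee:41, Emil:39, Fay:39, Juno:39, Mei:27, Nadia:37, Pia:27, Rhea:51, Ursula:27, Vera:29.
The smallest farness is 25, for Ana, so Ana has the highest closeness.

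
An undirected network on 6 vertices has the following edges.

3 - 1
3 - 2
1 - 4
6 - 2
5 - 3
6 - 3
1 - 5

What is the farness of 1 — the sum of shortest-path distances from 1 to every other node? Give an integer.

Distances from 1: 2:2, 3:1, 4:1, 5:1, 6:2.
Sum = 2 + 1 + 1 + 1 + 2 = 7.

7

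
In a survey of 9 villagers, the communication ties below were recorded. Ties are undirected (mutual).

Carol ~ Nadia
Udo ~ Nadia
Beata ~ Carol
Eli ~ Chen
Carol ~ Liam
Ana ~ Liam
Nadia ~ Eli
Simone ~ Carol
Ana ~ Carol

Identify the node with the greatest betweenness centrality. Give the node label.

Carol

Unnormalized betweenness of each node: Ana:0, Beata:0, Carol:21, Chen:0, Eli:7, Liam:0, Nadia:17, Simone:0, Udo:0.
Carol has the largest value, 21, making it the main broker — the node through which the most shortest paths run.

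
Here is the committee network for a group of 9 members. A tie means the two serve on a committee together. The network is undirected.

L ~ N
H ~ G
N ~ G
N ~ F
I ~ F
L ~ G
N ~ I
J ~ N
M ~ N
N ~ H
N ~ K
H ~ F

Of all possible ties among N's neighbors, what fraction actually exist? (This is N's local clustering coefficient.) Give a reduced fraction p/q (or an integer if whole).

N's neighbors: F, G, H, I, J, K, L, and M (k = 8).
Possible neighbor pairs: C(8,2) = 28. Edges among them: F–H, F–I, G–H, G–L → e = 4.
Clustering(N) = 4/28 = 1/7.

1/7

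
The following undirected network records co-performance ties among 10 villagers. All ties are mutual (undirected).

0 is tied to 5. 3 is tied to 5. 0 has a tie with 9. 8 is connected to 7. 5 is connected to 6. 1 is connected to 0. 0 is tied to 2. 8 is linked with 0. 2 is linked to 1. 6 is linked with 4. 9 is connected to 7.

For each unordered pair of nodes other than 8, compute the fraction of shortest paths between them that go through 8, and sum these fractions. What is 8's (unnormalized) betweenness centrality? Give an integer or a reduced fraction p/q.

Pairs whose geodesics pass through 8 — 3–7: 1/2; 2–7: 1/2; 0–7: 1/2; 7–5: 1/2; 7–6: 1/2; 7–4: 1/2; 7–1: 1/2.
All other pairs contribute 0.
Summing the contributions gives betweenness(8) = 7/2.

7/2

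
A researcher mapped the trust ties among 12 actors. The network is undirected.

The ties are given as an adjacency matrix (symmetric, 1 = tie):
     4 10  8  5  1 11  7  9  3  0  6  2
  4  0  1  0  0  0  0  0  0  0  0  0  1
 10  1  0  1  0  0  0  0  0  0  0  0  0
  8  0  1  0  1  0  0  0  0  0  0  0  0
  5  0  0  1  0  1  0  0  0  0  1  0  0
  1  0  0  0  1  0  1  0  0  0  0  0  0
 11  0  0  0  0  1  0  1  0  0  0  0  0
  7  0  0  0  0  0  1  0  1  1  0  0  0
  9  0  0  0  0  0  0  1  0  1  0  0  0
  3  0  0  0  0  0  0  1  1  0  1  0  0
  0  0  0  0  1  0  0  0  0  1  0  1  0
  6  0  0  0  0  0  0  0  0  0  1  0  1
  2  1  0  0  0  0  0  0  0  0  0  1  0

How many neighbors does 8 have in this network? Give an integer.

8 is directly tied to 5 and 10. That is 2 neighbors, so the degree of 8 is 2.

2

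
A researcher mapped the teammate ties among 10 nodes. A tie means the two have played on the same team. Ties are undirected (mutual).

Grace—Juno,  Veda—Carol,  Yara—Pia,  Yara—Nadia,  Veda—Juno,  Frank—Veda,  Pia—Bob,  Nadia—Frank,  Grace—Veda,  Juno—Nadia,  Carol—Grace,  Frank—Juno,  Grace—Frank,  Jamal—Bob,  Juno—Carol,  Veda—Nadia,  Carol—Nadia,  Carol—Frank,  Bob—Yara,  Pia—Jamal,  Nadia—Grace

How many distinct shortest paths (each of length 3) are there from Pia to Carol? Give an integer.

1

The shortest distance is 3, and the only length-3 path is Pia–Yara–Nadia–Carol. So there is exactly 1 shortest path.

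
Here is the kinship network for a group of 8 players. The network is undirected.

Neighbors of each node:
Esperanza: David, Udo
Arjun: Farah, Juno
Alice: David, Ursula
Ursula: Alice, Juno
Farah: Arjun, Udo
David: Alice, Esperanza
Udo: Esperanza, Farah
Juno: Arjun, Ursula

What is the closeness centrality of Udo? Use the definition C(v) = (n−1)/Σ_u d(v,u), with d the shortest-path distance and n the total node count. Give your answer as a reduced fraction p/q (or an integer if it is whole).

7/16

Distances from Udo: Alice:3, Arjun:2, David:2, Esperanza:1, Farah:1, Juno:3, Ursula:4. Sum = 16.
n = 8, so closeness = 7/16.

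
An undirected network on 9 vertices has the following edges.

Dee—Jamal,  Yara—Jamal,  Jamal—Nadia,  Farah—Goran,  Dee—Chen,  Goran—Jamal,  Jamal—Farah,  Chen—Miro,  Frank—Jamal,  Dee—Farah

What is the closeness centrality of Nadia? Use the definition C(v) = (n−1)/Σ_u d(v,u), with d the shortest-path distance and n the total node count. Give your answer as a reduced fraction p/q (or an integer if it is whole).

Distances from Nadia: Chen:3, Dee:2, Farah:2, Frank:2, Goran:2, Jamal:1, Miro:4, Yara:2. Sum = 18.
n = 9, so closeness = 8/18 = 4/9.

4/9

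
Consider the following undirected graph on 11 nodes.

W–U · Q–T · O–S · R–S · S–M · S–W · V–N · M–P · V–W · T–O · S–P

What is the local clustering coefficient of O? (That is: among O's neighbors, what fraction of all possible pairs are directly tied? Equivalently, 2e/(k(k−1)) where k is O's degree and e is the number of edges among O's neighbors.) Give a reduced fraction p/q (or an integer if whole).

O's neighbors: S and T (k = 2).
Possible neighbor pairs: C(2,2) = 1. Edges among them: none → e = 0.
Clustering(O) = 0/1.

0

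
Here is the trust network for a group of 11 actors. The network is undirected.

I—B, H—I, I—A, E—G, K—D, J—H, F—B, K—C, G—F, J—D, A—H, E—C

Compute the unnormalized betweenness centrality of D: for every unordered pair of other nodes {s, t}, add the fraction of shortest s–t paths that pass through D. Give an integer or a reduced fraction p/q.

Pairs whose geodesics pass through D — E–H: 1/2; E–J: 1; G–J: 1/2; B–K: 1/2; I–K: 1; I–C: 1/2; A–K: 1; A–C: 1; H–K: 1; H–C: 1; J–K: 1; J–C: 1.
All other pairs contribute 0.
Summing the contributions gives betweenness(D) = 10.

10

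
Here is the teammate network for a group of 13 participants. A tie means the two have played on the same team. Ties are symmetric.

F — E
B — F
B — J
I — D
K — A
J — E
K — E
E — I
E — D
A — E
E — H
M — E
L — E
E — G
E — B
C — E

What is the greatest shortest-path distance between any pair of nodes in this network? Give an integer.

Eccentricity of each node (its greatest distance to any other): A:2, B:2, C:2, D:2, E:1, F:2, G:2, H:2, I:2, J:2, K:2, L:2, M:2.
The maximum eccentricity is 2, realized for instance by the pair I–B via I – E – B. So the diameter is 2.

2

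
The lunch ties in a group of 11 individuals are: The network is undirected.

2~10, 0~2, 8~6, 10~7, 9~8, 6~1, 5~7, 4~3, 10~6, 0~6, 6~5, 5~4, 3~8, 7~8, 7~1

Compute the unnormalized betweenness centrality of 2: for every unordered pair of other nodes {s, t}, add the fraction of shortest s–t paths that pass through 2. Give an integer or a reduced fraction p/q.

7/10

Pairs whose geodesics pass through 2 — 10–0: 1/2; 7–0: 1/5.
All other pairs contribute 0.
Summing the contributions gives betweenness(2) = 7/10.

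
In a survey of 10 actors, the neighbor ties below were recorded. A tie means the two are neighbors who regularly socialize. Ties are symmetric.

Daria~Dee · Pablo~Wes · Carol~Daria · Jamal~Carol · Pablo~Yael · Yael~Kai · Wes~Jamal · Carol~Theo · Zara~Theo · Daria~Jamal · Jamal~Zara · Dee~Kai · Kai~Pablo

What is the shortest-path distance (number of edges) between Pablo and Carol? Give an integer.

One shortest route is Pablo – Wes – Jamal – Carol, which uses 3 edges, and at distance 2 from Pablo we only reach {Dee, Jamal}, which does not include Carol. So d(Pablo,Carol) = 3.

3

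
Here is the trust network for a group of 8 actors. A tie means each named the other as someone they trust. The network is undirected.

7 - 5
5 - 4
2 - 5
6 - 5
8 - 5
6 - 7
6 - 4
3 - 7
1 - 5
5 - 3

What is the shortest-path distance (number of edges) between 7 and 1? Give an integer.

2

One shortest route is 7 – 5 – 1, which uses 2 edges, and 7 and 1 are not directly tied, so nothing shorter exists. So d(7,1) = 2.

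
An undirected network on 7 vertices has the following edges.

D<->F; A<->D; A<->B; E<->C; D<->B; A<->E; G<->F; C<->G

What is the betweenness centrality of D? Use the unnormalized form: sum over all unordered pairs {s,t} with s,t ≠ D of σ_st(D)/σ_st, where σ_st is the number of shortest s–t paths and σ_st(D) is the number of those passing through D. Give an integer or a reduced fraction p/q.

4

Pairs whose geodesics pass through D — G–B: 1; G–A: 1/2; F–B: 1; F–A: 1; F–E: 1/2.
All other pairs contribute 0.
Summing the contributions gives betweenness(D) = 4.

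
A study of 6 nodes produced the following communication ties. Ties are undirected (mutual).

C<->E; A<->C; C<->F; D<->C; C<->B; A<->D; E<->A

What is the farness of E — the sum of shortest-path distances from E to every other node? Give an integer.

Distances from E: A:1, B:2, C:1, D:2, F:2.
Sum = 1 + 2 + 1 + 2 + 2 = 8.

8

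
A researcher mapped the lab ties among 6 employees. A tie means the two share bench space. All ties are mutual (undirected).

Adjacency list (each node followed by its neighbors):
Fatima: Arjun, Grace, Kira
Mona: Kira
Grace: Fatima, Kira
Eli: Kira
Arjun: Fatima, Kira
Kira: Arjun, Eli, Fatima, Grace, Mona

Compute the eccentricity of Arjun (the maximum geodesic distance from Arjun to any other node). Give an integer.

Distances from Arjun: Eli:2, Fatima:1, Grace:2, Kira:1, Mona:2.
The largest is 2 (to Eli, Mona, and Grace), so the eccentricity of Arjun is 2.

2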